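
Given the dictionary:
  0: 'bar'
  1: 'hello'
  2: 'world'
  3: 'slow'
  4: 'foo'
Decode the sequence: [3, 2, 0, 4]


Look up each index in the dictionary:
  3 -> 'slow'
  2 -> 'world'
  0 -> 'bar'
  4 -> 'foo'

Decoded: "slow world bar foo"


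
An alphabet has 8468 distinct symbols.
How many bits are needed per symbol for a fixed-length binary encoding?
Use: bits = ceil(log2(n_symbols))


log2(8468) = 13.0478
Bracket: 2^13 = 8192 < 8468 <= 2^14 = 16384
So ceil(log2(8468)) = 14

bits = ceil(log2(8468)) = ceil(13.0478) = 14 bits


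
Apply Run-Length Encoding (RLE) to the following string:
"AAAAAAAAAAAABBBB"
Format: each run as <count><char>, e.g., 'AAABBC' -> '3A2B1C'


Scanning runs left to right:
  i=0: run of 'A' x 12 -> '12A'
  i=12: run of 'B' x 4 -> '4B'

RLE = 12A4B


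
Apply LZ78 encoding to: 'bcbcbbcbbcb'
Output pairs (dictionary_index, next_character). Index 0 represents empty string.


LZ78 encoding steps:
Dictionary: {0: ''}
Step 1: w='' (idx 0), next='b' -> output (0, 'b'), add 'b' as idx 1
Step 2: w='' (idx 0), next='c' -> output (0, 'c'), add 'c' as idx 2
Step 3: w='b' (idx 1), next='c' -> output (1, 'c'), add 'bc' as idx 3
Step 4: w='b' (idx 1), next='b' -> output (1, 'b'), add 'bb' as idx 4
Step 5: w='c' (idx 2), next='b' -> output (2, 'b'), add 'cb' as idx 5
Step 6: w='bc' (idx 3), next='b' -> output (3, 'b'), add 'bcb' as idx 6


Encoded: [(0, 'b'), (0, 'c'), (1, 'c'), (1, 'b'), (2, 'b'), (3, 'b')]


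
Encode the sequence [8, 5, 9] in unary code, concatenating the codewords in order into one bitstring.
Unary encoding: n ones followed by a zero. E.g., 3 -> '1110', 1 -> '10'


Encode each number as n ones followed by a terminating 0:
  8 -> 111111110 (9 bits)
  5 -> 111110 (6 bits)
  9 -> 1111111110 (10 bits)
Total length = 9 + 6 + 10 = 25 bits.

Unary([8, 5, 9]) = 1111111101111101111111110 (25 bits)


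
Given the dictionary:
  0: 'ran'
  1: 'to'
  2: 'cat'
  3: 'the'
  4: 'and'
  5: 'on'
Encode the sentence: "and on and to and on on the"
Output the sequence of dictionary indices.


Look up each word in the dictionary:
  'and' -> 4
  'on' -> 5
  'and' -> 4
  'to' -> 1
  'and' -> 4
  'on' -> 5
  'on' -> 5
  'the' -> 3

Encoded: [4, 5, 4, 1, 4, 5, 5, 3]


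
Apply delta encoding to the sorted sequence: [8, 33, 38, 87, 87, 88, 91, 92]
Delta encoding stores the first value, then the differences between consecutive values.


First value: 8
Deltas:
  33 - 8 = 25
  38 - 33 = 5
  87 - 38 = 49
  87 - 87 = 0
  88 - 87 = 1
  91 - 88 = 3
  92 - 91 = 1


Delta encoded: [8, 25, 5, 49, 0, 1, 3, 1]


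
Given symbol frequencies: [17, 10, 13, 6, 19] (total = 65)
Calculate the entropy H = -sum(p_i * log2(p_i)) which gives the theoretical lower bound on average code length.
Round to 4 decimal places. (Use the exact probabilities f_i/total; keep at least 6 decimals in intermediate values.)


Per-symbol terms -p_i * log2(p_i) with p_i = f_i/65:
  p = 17/65 = 0.261538: log2(p) = -1.934905, -p*log2(p) = 0.506052
  p = 10/65 = 0.153846: log2(p) = -2.700440, -p*log2(p) = 0.415452
  p = 13/65 = 0.200000: log2(p) = -2.321928, -p*log2(p) = 0.464386
  p = 6/65 = 0.092308: log2(p) = -3.437405, -p*log2(p) = 0.317299
  p = 19/65 = 0.292308: log2(p) = -1.774440, -p*log2(p) = 0.518683
H = 0.506052 + 0.415452 + 0.464386 + 0.317299 + 0.518683 = 2.221872

H = 2.2219 bits/symbol


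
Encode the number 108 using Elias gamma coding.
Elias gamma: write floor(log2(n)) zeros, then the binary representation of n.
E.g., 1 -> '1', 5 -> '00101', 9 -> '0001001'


num_bits = floor(log2(108)) + 1 = 7
leading_zeros = num_bits - 1 = 6
binary(108) = 1101100

Elias gamma(108) = '000000' + '1101100' = 0000001101100 (13 bits)


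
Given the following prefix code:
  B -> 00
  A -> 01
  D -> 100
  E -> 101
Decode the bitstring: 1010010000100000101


Decoding step by step:
Bits 101 -> E
Bits 00 -> B
Bits 100 -> D
Bits 00 -> B
Bits 100 -> D
Bits 00 -> B
Bits 01 -> A
Bits 01 -> A


Decoded message: EBDBDBAA


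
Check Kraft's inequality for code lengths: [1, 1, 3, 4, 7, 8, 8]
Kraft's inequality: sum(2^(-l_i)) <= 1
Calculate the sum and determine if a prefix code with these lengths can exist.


Sum = 2^(-1) + 2^(-1) + 2^(-3) + 2^(-4) + 2^(-7) + 2^(-8) + 2^(-8)
    = 0.5 + 0.5 + 0.125 + 0.0625 + 0.0078125 + 0.00390625 + 0.00390625
    = 308/256 = 1.203125
Since 1.203125 > 1, Kraft's inequality is NOT satisfied.
A prefix code with these lengths CANNOT exist.

Kraft sum = 1.203125. Not satisfied.


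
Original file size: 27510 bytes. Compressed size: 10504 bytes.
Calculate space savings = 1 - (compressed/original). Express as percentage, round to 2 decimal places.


ratio = compressed/original = 10504/27510 = 0.381825
savings = 1 - ratio = 1 - 0.381825 = 0.618175
as a percentage: 0.618175 * 100 = 61.82%

Space savings = 1 - 10504/27510 = 61.82%


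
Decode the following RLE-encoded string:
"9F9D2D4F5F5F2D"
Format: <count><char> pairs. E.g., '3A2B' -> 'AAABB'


Expanding each <count><char> pair:
  9F -> 'FFFFFFFFF'
  9D -> 'DDDDDDDDD'
  2D -> 'DD'
  4F -> 'FFFF'
  5F -> 'FFFFF'
  5F -> 'FFFFF'
  2D -> 'DD'

Decoded = FFFFFFFFFDDDDDDDDDDDFFFFFFFFFFFFFFDD


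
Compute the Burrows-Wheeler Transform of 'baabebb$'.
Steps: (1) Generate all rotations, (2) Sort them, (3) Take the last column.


Rotations (sorted):
  0: $baabebb -> last char: b
  1: aabebb$b -> last char: b
  2: abebb$ba -> last char: a
  3: b$baabeb -> last char: b
  4: baabebb$ -> last char: $
  5: bb$baabe -> last char: e
  6: bebb$baa -> last char: a
  7: ebb$baab -> last char: b


BWT = bbab$eab


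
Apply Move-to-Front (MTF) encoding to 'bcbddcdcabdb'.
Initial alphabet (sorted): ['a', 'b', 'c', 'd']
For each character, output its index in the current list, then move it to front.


MTF encoding:
'b': index 1 in ['a', 'b', 'c', 'd'] -> ['b', 'a', 'c', 'd']
'c': index 2 in ['b', 'a', 'c', 'd'] -> ['c', 'b', 'a', 'd']
'b': index 1 in ['c', 'b', 'a', 'd'] -> ['b', 'c', 'a', 'd']
'd': index 3 in ['b', 'c', 'a', 'd'] -> ['d', 'b', 'c', 'a']
'd': index 0 in ['d', 'b', 'c', 'a'] -> ['d', 'b', 'c', 'a']
'c': index 2 in ['d', 'b', 'c', 'a'] -> ['c', 'd', 'b', 'a']
'd': index 1 in ['c', 'd', 'b', 'a'] -> ['d', 'c', 'b', 'a']
'c': index 1 in ['d', 'c', 'b', 'a'] -> ['c', 'd', 'b', 'a']
'a': index 3 in ['c', 'd', 'b', 'a'] -> ['a', 'c', 'd', 'b']
'b': index 3 in ['a', 'c', 'd', 'b'] -> ['b', 'a', 'c', 'd']
'd': index 3 in ['b', 'a', 'c', 'd'] -> ['d', 'b', 'a', 'c']
'b': index 1 in ['d', 'b', 'a', 'c'] -> ['b', 'd', 'a', 'c']


Output: [1, 2, 1, 3, 0, 2, 1, 1, 3, 3, 3, 1]


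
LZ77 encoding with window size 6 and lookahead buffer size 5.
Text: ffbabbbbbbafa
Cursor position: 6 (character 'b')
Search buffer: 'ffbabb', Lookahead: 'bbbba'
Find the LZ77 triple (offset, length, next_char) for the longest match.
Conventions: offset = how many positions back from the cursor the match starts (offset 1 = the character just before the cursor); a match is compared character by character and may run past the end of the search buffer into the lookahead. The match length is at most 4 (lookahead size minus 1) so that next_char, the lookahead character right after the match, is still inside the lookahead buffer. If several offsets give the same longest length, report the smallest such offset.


Try each offset into the search buffer:
  offset=1 (pos 5, char 'b'): match length 4
  offset=2 (pos 4, char 'b'): match length 4
  offset=3 (pos 3, char 'a'): match length 0
  offset=4 (pos 2, char 'b'): match length 1
  offset=5 (pos 1, char 'f'): match length 0
  offset=6 (pos 0, char 'f'): match length 0
Longest match has length 4, found at offsets 1, 2; take the smallest, offset 1.
next_char = character at position 6 + 4 = 10 -> 'a'

Best match: offset=1, length=4 (matching 'bbbb' starting at position 5)
LZ77 triple: (1, 4, 'a')


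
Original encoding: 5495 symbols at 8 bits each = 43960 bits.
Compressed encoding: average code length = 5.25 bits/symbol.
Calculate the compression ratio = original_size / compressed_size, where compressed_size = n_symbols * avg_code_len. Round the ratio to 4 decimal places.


original_size = n_symbols * orig_bits = 5495 * 8 = 43960 bits
compressed_size = n_symbols * avg_code_len = 5495 * 5.25 = 28848.75 bits
ratio = original_size / compressed_size = 43960 / 28848.75 = 1.5238

Compression ratio = 1.5238


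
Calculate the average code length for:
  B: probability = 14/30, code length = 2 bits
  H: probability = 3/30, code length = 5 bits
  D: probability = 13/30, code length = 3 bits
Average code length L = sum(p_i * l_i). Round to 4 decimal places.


Weighted contributions p_i * l_i:
  B: (14/30) * 2 = 28/30
  H: (3/30) * 5 = 15/30
  D: (13/30) * 3 = 39/30
Sum = (28 + 15 + 39)/30 = 82/30

L = 82/30 = 2.7333 bits/symbol


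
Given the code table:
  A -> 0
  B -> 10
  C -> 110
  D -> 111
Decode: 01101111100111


Decoding:
0 -> A
110 -> C
111 -> D
110 -> C
0 -> A
111 -> D


Result: ACDCAD


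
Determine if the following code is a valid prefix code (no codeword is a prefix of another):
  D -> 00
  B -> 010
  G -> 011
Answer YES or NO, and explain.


Checking each pair (does one codeword prefix another?):
  D='00' vs B='010': no prefix
  D='00' vs G='011': no prefix
  B='010' vs D='00': no prefix
  B='010' vs G='011': no prefix
  G='011' vs D='00': no prefix
  G='011' vs B='010': no prefix
No violation found over all pairs.

YES -- this is a valid prefix code. No codeword is a prefix of any other codeword.


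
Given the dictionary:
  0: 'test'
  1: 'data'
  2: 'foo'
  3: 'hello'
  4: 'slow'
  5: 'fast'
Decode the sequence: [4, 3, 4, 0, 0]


Look up each index in the dictionary:
  4 -> 'slow'
  3 -> 'hello'
  4 -> 'slow'
  0 -> 'test'
  0 -> 'test'

Decoded: "slow hello slow test test"


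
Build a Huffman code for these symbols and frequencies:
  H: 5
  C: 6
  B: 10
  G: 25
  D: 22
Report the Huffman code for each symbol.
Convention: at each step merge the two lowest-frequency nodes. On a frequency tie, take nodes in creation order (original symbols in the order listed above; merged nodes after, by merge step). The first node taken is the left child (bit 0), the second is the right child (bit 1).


Huffman tree construction:
Step 1: Merge H(5) + C(6) = 11
Step 2: Merge B(10) + (H+C)(11) = 21
Step 3: Merge (B+(H+C))(21) + D(22) = 43
Step 4: Merge G(25) + ((B+(H+C))+D)(43) = 68
Read each symbol's code off the tree from the root (left child = 0, right child = 1).

Codes:
  H: 1010 (length 4)
  C: 1011 (length 4)
  B: 100 (length 3)
  G: 0 (length 1)
  D: 11 (length 2)
Average code length: 143/68 = 2.1029 bits/symbol


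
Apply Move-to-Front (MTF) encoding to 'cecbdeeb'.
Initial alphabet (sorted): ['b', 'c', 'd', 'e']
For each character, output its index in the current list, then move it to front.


MTF encoding:
'c': index 1 in ['b', 'c', 'd', 'e'] -> ['c', 'b', 'd', 'e']
'e': index 3 in ['c', 'b', 'd', 'e'] -> ['e', 'c', 'b', 'd']
'c': index 1 in ['e', 'c', 'b', 'd'] -> ['c', 'e', 'b', 'd']
'b': index 2 in ['c', 'e', 'b', 'd'] -> ['b', 'c', 'e', 'd']
'd': index 3 in ['b', 'c', 'e', 'd'] -> ['d', 'b', 'c', 'e']
'e': index 3 in ['d', 'b', 'c', 'e'] -> ['e', 'd', 'b', 'c']
'e': index 0 in ['e', 'd', 'b', 'c'] -> ['e', 'd', 'b', 'c']
'b': index 2 in ['e', 'd', 'b', 'c'] -> ['b', 'e', 'd', 'c']


Output: [1, 3, 1, 2, 3, 3, 0, 2]


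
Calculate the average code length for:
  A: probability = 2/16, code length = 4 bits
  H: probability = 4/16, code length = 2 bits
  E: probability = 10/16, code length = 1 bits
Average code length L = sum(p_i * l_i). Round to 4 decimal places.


Weighted contributions p_i * l_i:
  A: (2/16) * 4 = 8/16
  H: (4/16) * 2 = 8/16
  E: (10/16) * 1 = 10/16
Sum = (8 + 8 + 10)/16 = 26/16

L = 26/16 = 1.6250 bits/symbol


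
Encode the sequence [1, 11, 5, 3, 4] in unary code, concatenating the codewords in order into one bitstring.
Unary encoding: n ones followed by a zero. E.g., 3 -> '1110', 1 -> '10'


Encode each number as n ones followed by a terminating 0:
  1 -> 10 (2 bits)
  11 -> 111111111110 (12 bits)
  5 -> 111110 (6 bits)
  3 -> 1110 (4 bits)
  4 -> 11110 (5 bits)
Total length = 2 + 12 + 6 + 4 + 5 = 29 bits.

Unary([1, 11, 5, 3, 4]) = 10111111111110111110111011110 (29 bits)


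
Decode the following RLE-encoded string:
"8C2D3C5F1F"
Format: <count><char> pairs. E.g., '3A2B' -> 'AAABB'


Expanding each <count><char> pair:
  8C -> 'CCCCCCCC'
  2D -> 'DD'
  3C -> 'CCC'
  5F -> 'FFFFF'
  1F -> 'F'

Decoded = CCCCCCCCDDCCCFFFFFF


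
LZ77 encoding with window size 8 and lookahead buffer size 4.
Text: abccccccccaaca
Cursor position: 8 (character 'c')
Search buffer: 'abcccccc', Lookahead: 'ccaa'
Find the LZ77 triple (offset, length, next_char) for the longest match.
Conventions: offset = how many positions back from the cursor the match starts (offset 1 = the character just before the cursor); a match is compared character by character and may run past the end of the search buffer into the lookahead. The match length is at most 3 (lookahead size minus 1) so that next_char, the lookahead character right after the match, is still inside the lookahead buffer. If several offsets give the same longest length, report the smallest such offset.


Try each offset into the search buffer:
  offset=1 (pos 7, char 'c'): match length 2
  offset=2 (pos 6, char 'c'): match length 2
  offset=3 (pos 5, char 'c'): match length 2
  offset=4 (pos 4, char 'c'): match length 2
  offset=5 (pos 3, char 'c'): match length 2
  offset=6 (pos 2, char 'c'): match length 2
  offset=7 (pos 1, char 'b'): match length 0
  offset=8 (pos 0, char 'a'): match length 0
Longest match has length 2, found at offsets 1, 2, 3, 4, 5, 6; take the smallest, offset 1.
next_char = character at position 8 + 2 = 10 -> 'a'

Best match: offset=1, length=2 (matching 'cc' starting at position 7)
LZ77 triple: (1, 2, 'a')


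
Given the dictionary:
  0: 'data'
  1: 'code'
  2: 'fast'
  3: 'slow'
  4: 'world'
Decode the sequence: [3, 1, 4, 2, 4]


Look up each index in the dictionary:
  3 -> 'slow'
  1 -> 'code'
  4 -> 'world'
  2 -> 'fast'
  4 -> 'world'

Decoded: "slow code world fast world"


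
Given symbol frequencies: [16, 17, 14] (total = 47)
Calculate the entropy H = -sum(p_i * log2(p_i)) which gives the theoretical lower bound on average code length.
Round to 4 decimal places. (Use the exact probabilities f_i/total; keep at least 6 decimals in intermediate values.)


Per-symbol terms -p_i * log2(p_i) with p_i = f_i/47:
  p = 16/47 = 0.340426: log2(p) = -1.554589, -p*log2(p) = 0.529222
  p = 17/47 = 0.361702: log2(p) = -1.467126, -p*log2(p) = 0.530663
  p = 14/47 = 0.297872: log2(p) = -1.747234, -p*log2(p) = 0.520453
H = 0.529222 + 0.530663 + 0.520453 = 1.580338

H = 1.5803 bits/symbol


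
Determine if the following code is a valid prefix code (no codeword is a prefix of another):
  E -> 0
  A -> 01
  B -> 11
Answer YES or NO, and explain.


Checking each pair (does one codeword prefix another?):
  E='0' vs A='01': prefix -- VIOLATION

NO -- this is NOT a valid prefix code. E (0) is a prefix of A (01).


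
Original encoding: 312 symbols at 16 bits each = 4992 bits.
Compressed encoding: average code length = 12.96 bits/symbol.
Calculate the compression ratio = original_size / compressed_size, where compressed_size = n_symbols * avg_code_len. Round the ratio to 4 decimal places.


original_size = n_symbols * orig_bits = 312 * 16 = 4992 bits
compressed_size = n_symbols * avg_code_len = 312 * 12.96 = 4043.52 bits
ratio = original_size / compressed_size = 4992 / 4043.52 = 1.2346

Compression ratio = 1.2346


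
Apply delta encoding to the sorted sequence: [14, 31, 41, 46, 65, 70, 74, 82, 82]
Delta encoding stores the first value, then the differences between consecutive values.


First value: 14
Deltas:
  31 - 14 = 17
  41 - 31 = 10
  46 - 41 = 5
  65 - 46 = 19
  70 - 65 = 5
  74 - 70 = 4
  82 - 74 = 8
  82 - 82 = 0


Delta encoded: [14, 17, 10, 5, 19, 5, 4, 8, 0]


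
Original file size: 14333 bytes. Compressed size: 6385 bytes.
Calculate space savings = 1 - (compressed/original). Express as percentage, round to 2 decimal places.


ratio = compressed/original = 6385/14333 = 0.445475
savings = 1 - ratio = 1 - 0.445475 = 0.554525
as a percentage: 0.554525 * 100 = 55.45%

Space savings = 1 - 6385/14333 = 55.45%


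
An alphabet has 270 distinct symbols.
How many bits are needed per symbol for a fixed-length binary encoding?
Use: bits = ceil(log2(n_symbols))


log2(270) = 8.0768
Bracket: 2^8 = 256 < 270 <= 2^9 = 512
So ceil(log2(270)) = 9

bits = ceil(log2(270)) = ceil(8.0768) = 9 bits


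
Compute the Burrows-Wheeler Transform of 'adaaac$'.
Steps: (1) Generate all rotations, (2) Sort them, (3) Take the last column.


Rotations (sorted):
  0: $adaaac -> last char: c
  1: aaac$ad -> last char: d
  2: aac$ada -> last char: a
  3: ac$adaa -> last char: a
  4: adaaac$ -> last char: $
  5: c$adaaa -> last char: a
  6: daaac$a -> last char: a


BWT = cdaa$aa


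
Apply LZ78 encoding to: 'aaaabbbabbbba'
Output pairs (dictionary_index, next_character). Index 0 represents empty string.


LZ78 encoding steps:
Dictionary: {0: ''}
Step 1: w='' (idx 0), next='a' -> output (0, 'a'), add 'a' as idx 1
Step 2: w='a' (idx 1), next='a' -> output (1, 'a'), add 'aa' as idx 2
Step 3: w='a' (idx 1), next='b' -> output (1, 'b'), add 'ab' as idx 3
Step 4: w='' (idx 0), next='b' -> output (0, 'b'), add 'b' as idx 4
Step 5: w='b' (idx 4), next='a' -> output (4, 'a'), add 'ba' as idx 5
Step 6: w='b' (idx 4), next='b' -> output (4, 'b'), add 'bb' as idx 6
Step 7: w='bb' (idx 6), next='a' -> output (6, 'a'), add 'bba' as idx 7


Encoded: [(0, 'a'), (1, 'a'), (1, 'b'), (0, 'b'), (4, 'a'), (4, 'b'), (6, 'a')]


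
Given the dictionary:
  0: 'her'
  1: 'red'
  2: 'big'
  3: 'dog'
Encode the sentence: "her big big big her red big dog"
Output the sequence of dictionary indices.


Look up each word in the dictionary:
  'her' -> 0
  'big' -> 2
  'big' -> 2
  'big' -> 2
  'her' -> 0
  'red' -> 1
  'big' -> 2
  'dog' -> 3

Encoded: [0, 2, 2, 2, 0, 1, 2, 3]


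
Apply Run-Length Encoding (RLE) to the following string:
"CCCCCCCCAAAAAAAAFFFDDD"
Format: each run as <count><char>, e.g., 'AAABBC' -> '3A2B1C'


Scanning runs left to right:
  i=0: run of 'C' x 8 -> '8C'
  i=8: run of 'A' x 8 -> '8A'
  i=16: run of 'F' x 3 -> '3F'
  i=19: run of 'D' x 3 -> '3D'

RLE = 8C8A3F3D


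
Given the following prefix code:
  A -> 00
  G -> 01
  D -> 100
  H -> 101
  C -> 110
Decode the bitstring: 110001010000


Decoding step by step:
Bits 110 -> C
Bits 00 -> A
Bits 101 -> H
Bits 00 -> A
Bits 00 -> A


Decoded message: CAHAA


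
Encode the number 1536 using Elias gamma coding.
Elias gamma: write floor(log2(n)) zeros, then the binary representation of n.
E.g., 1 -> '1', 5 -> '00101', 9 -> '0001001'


num_bits = floor(log2(1536)) + 1 = 11
leading_zeros = num_bits - 1 = 10
binary(1536) = 11000000000

Elias gamma(1536) = '0000000000' + '11000000000' = 000000000011000000000 (21 bits)


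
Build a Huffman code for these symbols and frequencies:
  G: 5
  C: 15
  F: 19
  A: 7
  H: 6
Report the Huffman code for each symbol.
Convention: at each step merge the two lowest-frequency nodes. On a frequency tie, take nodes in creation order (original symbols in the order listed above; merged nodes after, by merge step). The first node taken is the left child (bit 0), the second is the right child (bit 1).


Huffman tree construction:
Step 1: Merge G(5) + H(6) = 11
Step 2: Merge A(7) + (G+H)(11) = 18
Step 3: Merge C(15) + (A+(G+H))(18) = 33
Step 4: Merge F(19) + (C+(A+(G+H)))(33) = 52
Read each symbol's code off the tree from the root (left child = 0, right child = 1).

Codes:
  G: 1110 (length 4)
  C: 10 (length 2)
  F: 0 (length 1)
  A: 110 (length 3)
  H: 1111 (length 4)
Average code length: 114/52 = 2.1923 bits/symbol


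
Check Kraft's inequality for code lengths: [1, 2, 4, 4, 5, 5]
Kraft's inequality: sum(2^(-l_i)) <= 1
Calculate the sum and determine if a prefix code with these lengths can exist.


Sum = 2^(-1) + 2^(-2) + 2^(-4) + 2^(-4) + 2^(-5) + 2^(-5)
    = 0.5 + 0.25 + 0.0625 + 0.0625 + 0.03125 + 0.03125
    = 30/32 = 0.9375
Since 0.9375 <= 1, Kraft's inequality IS satisfied.
A prefix code with these lengths CAN exist.

Kraft sum = 0.9375. Satisfied.


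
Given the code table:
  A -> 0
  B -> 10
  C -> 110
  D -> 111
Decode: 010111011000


Decoding:
0 -> A
10 -> B
111 -> D
0 -> A
110 -> C
0 -> A
0 -> A


Result: ABDACAA


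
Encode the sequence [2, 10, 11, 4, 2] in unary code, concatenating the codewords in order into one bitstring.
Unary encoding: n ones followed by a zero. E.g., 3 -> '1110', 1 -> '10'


Encode each number as n ones followed by a terminating 0:
  2 -> 110 (3 bits)
  10 -> 11111111110 (11 bits)
  11 -> 111111111110 (12 bits)
  4 -> 11110 (5 bits)
  2 -> 110 (3 bits)
Total length = 3 + 11 + 12 + 5 + 3 = 34 bits.

Unary([2, 10, 11, 4, 2]) = 1101111111111011111111111011110110 (34 bits)


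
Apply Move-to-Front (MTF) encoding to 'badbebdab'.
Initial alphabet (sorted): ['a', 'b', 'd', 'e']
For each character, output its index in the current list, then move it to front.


MTF encoding:
'b': index 1 in ['a', 'b', 'd', 'e'] -> ['b', 'a', 'd', 'e']
'a': index 1 in ['b', 'a', 'd', 'e'] -> ['a', 'b', 'd', 'e']
'd': index 2 in ['a', 'b', 'd', 'e'] -> ['d', 'a', 'b', 'e']
'b': index 2 in ['d', 'a', 'b', 'e'] -> ['b', 'd', 'a', 'e']
'e': index 3 in ['b', 'd', 'a', 'e'] -> ['e', 'b', 'd', 'a']
'b': index 1 in ['e', 'b', 'd', 'a'] -> ['b', 'e', 'd', 'a']
'd': index 2 in ['b', 'e', 'd', 'a'] -> ['d', 'b', 'e', 'a']
'a': index 3 in ['d', 'b', 'e', 'a'] -> ['a', 'd', 'b', 'e']
'b': index 2 in ['a', 'd', 'b', 'e'] -> ['b', 'a', 'd', 'e']


Output: [1, 1, 2, 2, 3, 1, 2, 3, 2]


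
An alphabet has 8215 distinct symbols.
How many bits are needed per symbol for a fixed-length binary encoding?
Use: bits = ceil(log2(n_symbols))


log2(8215) = 13.004
Bracket: 2^13 = 8192 < 8215 <= 2^14 = 16384
So ceil(log2(8215)) = 14

bits = ceil(log2(8215)) = ceil(13.004) = 14 bits


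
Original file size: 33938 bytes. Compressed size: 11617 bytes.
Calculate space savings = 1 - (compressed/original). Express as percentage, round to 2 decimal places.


ratio = compressed/original = 11617/33938 = 0.342301
savings = 1 - ratio = 1 - 0.342301 = 0.657699
as a percentage: 0.657699 * 100 = 65.77%

Space savings = 1 - 11617/33938 = 65.77%


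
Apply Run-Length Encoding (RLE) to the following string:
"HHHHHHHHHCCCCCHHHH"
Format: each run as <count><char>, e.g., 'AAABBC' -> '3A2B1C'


Scanning runs left to right:
  i=0: run of 'H' x 9 -> '9H'
  i=9: run of 'C' x 5 -> '5C'
  i=14: run of 'H' x 4 -> '4H'

RLE = 9H5C4H


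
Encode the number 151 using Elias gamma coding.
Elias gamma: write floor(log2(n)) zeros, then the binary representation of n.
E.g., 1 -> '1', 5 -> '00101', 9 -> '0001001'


num_bits = floor(log2(151)) + 1 = 8
leading_zeros = num_bits - 1 = 7
binary(151) = 10010111

Elias gamma(151) = '0000000' + '10010111' = 000000010010111 (15 bits)


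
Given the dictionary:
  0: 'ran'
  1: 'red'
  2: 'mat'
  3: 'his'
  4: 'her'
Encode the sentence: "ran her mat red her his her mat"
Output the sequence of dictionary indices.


Look up each word in the dictionary:
  'ran' -> 0
  'her' -> 4
  'mat' -> 2
  'red' -> 1
  'her' -> 4
  'his' -> 3
  'her' -> 4
  'mat' -> 2

Encoded: [0, 4, 2, 1, 4, 3, 4, 2]


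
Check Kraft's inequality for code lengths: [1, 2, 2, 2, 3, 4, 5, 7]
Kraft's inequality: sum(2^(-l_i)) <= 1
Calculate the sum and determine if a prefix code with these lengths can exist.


Sum = 2^(-1) + 2^(-2) + 2^(-2) + 2^(-2) + 2^(-3) + 2^(-4) + 2^(-5) + 2^(-7)
    = 0.5 + 0.25 + 0.25 + 0.25 + 0.125 + 0.0625 + 0.03125 + 0.0078125
    = 189/128 = 1.4765625
Since 1.4765625 > 1, Kraft's inequality is NOT satisfied.
A prefix code with these lengths CANNOT exist.

Kraft sum = 1.4765625. Not satisfied.


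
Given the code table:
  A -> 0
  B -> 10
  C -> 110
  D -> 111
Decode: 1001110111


Decoding:
10 -> B
0 -> A
111 -> D
0 -> A
111 -> D


Result: BADAD


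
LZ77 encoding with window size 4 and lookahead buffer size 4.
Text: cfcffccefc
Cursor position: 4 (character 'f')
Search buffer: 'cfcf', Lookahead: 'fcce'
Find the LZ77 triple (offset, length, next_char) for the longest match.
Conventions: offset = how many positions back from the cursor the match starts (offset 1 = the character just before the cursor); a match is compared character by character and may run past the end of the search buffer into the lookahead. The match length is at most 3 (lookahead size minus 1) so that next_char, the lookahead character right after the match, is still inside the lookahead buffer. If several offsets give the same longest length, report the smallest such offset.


Try each offset into the search buffer:
  offset=1 (pos 3, char 'f'): match length 1
  offset=2 (pos 2, char 'c'): match length 0
  offset=3 (pos 1, char 'f'): match length 2
  offset=4 (pos 0, char 'c'): match length 0
Longest match has length 2 at offset 3.
next_char = character at position 4 + 2 = 6 -> 'c'

Best match: offset=3, length=2 (matching 'fc' starting at position 1)
LZ77 triple: (3, 2, 'c')


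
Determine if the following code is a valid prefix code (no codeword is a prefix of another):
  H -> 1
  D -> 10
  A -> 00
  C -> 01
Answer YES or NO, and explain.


Checking each pair (does one codeword prefix another?):
  H='1' vs D='10': prefix -- VIOLATION

NO -- this is NOT a valid prefix code. H (1) is a prefix of D (10).


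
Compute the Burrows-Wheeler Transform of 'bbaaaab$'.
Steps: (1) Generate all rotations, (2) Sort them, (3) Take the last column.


Rotations (sorted):
  0: $bbaaaab -> last char: b
  1: aaaab$bb -> last char: b
  2: aaab$bba -> last char: a
  3: aab$bbaa -> last char: a
  4: ab$bbaaa -> last char: a
  5: b$bbaaaa -> last char: a
  6: baaaab$b -> last char: b
  7: bbaaaab$ -> last char: $


BWT = bbaaaab$


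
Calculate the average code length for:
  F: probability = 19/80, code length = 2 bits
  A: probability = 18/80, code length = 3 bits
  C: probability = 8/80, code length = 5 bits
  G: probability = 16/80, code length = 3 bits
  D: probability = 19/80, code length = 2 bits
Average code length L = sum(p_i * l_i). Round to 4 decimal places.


Weighted contributions p_i * l_i:
  F: (19/80) * 2 = 38/80
  A: (18/80) * 3 = 54/80
  C: (8/80) * 5 = 40/80
  G: (16/80) * 3 = 48/80
  D: (19/80) * 2 = 38/80
Sum = (38 + 54 + 40 + 48 + 38)/80 = 218/80

L = 218/80 = 2.7250 bits/symbol


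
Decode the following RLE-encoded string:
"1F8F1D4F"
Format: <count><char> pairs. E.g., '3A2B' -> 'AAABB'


Expanding each <count><char> pair:
  1F -> 'F'
  8F -> 'FFFFFFFF'
  1D -> 'D'
  4F -> 'FFFF'

Decoded = FFFFFFFFFDFFFF


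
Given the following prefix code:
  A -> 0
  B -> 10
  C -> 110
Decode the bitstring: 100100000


Decoding step by step:
Bits 10 -> B
Bits 0 -> A
Bits 10 -> B
Bits 0 -> A
Bits 0 -> A
Bits 0 -> A
Bits 0 -> A


Decoded message: BABAAAA


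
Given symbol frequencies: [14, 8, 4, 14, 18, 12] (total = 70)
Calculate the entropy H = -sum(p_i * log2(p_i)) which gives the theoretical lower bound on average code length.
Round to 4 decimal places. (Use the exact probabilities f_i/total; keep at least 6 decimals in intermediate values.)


Per-symbol terms -p_i * log2(p_i) with p_i = f_i/70:
  p = 14/70 = 0.200000: log2(p) = -2.321928, -p*log2(p) = 0.464386
  p = 8/70 = 0.114286: log2(p) = -3.129283, -p*log2(p) = 0.357632
  p = 4/70 = 0.057143: log2(p) = -4.129283, -p*log2(p) = 0.235959
  p = 14/70 = 0.200000: log2(p) = -2.321928, -p*log2(p) = 0.464386
  p = 18/70 = 0.257143: log2(p) = -1.959358, -p*log2(p) = 0.503835
  p = 12/70 = 0.171429: log2(p) = -2.544321, -p*log2(p) = 0.436169
H = 0.464386 + 0.357632 + 0.235959 + 0.464386 + 0.503835 + 0.436169 = 2.462367

H = 2.4624 bits/symbol


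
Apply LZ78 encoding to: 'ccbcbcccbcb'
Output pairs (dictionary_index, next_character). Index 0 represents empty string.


LZ78 encoding steps:
Dictionary: {0: ''}
Step 1: w='' (idx 0), next='c' -> output (0, 'c'), add 'c' as idx 1
Step 2: w='c' (idx 1), next='b' -> output (1, 'b'), add 'cb' as idx 2
Step 3: w='cb' (idx 2), next='c' -> output (2, 'c'), add 'cbc' as idx 3
Step 4: w='c' (idx 1), next='c' -> output (1, 'c'), add 'cc' as idx 4
Step 5: w='' (idx 0), next='b' -> output (0, 'b'), add 'b' as idx 5
Step 6: w='cb' (idx 2), end of input -> output (2, '')


Encoded: [(0, 'c'), (1, 'b'), (2, 'c'), (1, 'c'), (0, 'b'), (2, '')]


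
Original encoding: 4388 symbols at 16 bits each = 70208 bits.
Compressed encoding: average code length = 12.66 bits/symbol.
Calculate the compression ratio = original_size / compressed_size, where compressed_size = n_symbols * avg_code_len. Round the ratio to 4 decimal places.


original_size = n_symbols * orig_bits = 4388 * 16 = 70208 bits
compressed_size = n_symbols * avg_code_len = 4388 * 12.66 = 55552.08 bits
ratio = original_size / compressed_size = 70208 / 55552.08 = 1.2638

Compression ratio = 1.2638


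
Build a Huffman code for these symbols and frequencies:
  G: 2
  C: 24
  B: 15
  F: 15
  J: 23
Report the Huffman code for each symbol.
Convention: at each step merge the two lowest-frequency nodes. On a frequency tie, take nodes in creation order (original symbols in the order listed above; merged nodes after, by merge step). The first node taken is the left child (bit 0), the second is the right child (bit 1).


Huffman tree construction:
Step 1: Merge G(2) + B(15) = 17
Step 2: Merge F(15) + (G+B)(17) = 32
Step 3: Merge J(23) + C(24) = 47
Step 4: Merge (F+(G+B))(32) + (J+C)(47) = 79
Read each symbol's code off the tree from the root (left child = 0, right child = 1).

Codes:
  G: 010 (length 3)
  C: 11 (length 2)
  B: 011 (length 3)
  F: 00 (length 2)
  J: 10 (length 2)
Average code length: 175/79 = 2.2152 bits/symbol


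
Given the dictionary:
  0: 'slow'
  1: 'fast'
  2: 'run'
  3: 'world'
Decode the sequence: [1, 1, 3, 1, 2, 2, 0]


Look up each index in the dictionary:
  1 -> 'fast'
  1 -> 'fast'
  3 -> 'world'
  1 -> 'fast'
  2 -> 'run'
  2 -> 'run'
  0 -> 'slow'

Decoded: "fast fast world fast run run slow"


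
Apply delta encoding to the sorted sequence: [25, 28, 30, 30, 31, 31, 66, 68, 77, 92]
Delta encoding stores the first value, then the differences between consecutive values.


First value: 25
Deltas:
  28 - 25 = 3
  30 - 28 = 2
  30 - 30 = 0
  31 - 30 = 1
  31 - 31 = 0
  66 - 31 = 35
  68 - 66 = 2
  77 - 68 = 9
  92 - 77 = 15


Delta encoded: [25, 3, 2, 0, 1, 0, 35, 2, 9, 15]


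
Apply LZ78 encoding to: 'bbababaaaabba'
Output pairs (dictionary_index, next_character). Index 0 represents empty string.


LZ78 encoding steps:
Dictionary: {0: ''}
Step 1: w='' (idx 0), next='b' -> output (0, 'b'), add 'b' as idx 1
Step 2: w='b' (idx 1), next='a' -> output (1, 'a'), add 'ba' as idx 2
Step 3: w='ba' (idx 2), next='b' -> output (2, 'b'), add 'bab' as idx 3
Step 4: w='' (idx 0), next='a' -> output (0, 'a'), add 'a' as idx 4
Step 5: w='a' (idx 4), next='a' -> output (4, 'a'), add 'aa' as idx 5
Step 6: w='a' (idx 4), next='b' -> output (4, 'b'), add 'ab' as idx 6
Step 7: w='ba' (idx 2), end of input -> output (2, '')


Encoded: [(0, 'b'), (1, 'a'), (2, 'b'), (0, 'a'), (4, 'a'), (4, 'b'), (2, '')]


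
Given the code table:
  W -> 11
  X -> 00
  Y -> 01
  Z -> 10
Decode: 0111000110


Decoding:
01 -> Y
11 -> W
00 -> X
01 -> Y
10 -> Z


Result: YWXYZ


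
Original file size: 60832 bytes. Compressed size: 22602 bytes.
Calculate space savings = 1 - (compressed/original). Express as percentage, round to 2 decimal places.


ratio = compressed/original = 22602/60832 = 0.371548
savings = 1 - ratio = 1 - 0.371548 = 0.628452
as a percentage: 0.628452 * 100 = 62.85%

Space savings = 1 - 22602/60832 = 62.85%


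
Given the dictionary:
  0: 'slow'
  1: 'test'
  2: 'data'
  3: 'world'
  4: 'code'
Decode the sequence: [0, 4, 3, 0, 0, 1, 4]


Look up each index in the dictionary:
  0 -> 'slow'
  4 -> 'code'
  3 -> 'world'
  0 -> 'slow'
  0 -> 'slow'
  1 -> 'test'
  4 -> 'code'

Decoded: "slow code world slow slow test code"


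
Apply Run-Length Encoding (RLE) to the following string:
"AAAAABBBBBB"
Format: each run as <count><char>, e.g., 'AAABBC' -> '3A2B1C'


Scanning runs left to right:
  i=0: run of 'A' x 5 -> '5A'
  i=5: run of 'B' x 6 -> '6B'

RLE = 5A6B


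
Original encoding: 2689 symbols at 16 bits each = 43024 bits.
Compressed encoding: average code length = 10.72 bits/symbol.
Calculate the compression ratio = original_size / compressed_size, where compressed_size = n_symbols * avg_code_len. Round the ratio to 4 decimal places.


original_size = n_symbols * orig_bits = 2689 * 16 = 43024 bits
compressed_size = n_symbols * avg_code_len = 2689 * 10.72 = 28826.08 bits
ratio = original_size / compressed_size = 43024 / 28826.08 = 1.4925

Compression ratio = 1.4925


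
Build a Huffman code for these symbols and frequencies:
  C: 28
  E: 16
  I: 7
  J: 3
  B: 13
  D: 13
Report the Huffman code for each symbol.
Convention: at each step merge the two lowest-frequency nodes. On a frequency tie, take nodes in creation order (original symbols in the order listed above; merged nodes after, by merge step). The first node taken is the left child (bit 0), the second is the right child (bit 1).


Huffman tree construction:
Step 1: Merge J(3) + I(7) = 10
Step 2: Merge (J+I)(10) + B(13) = 23
Step 3: Merge D(13) + E(16) = 29
Step 4: Merge ((J+I)+B)(23) + C(28) = 51
Step 5: Merge (D+E)(29) + (((J+I)+B)+C)(51) = 80
Read each symbol's code off the tree from the root (left child = 0, right child = 1).

Codes:
  C: 11 (length 2)
  E: 01 (length 2)
  I: 1001 (length 4)
  J: 1000 (length 4)
  B: 101 (length 3)
  D: 00 (length 2)
Average code length: 193/80 = 2.4125 bits/symbol


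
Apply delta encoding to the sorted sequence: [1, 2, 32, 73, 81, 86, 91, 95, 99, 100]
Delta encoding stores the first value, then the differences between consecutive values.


First value: 1
Deltas:
  2 - 1 = 1
  32 - 2 = 30
  73 - 32 = 41
  81 - 73 = 8
  86 - 81 = 5
  91 - 86 = 5
  95 - 91 = 4
  99 - 95 = 4
  100 - 99 = 1


Delta encoded: [1, 1, 30, 41, 8, 5, 5, 4, 4, 1]


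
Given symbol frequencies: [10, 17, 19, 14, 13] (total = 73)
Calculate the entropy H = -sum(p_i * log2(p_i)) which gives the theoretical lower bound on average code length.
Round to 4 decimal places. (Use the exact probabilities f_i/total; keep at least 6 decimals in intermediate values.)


Per-symbol terms -p_i * log2(p_i) with p_i = f_i/73:
  p = 10/73 = 0.136986: log2(p) = -2.867896, -p*log2(p) = 0.392863
  p = 17/73 = 0.232877: log2(p) = -2.102362, -p*log2(p) = 0.489591
  p = 19/73 = 0.260274: log2(p) = -1.941897, -p*log2(p) = 0.505425
  p = 14/73 = 0.191781: log2(p) = -2.382470, -p*log2(p) = 0.456912
  p = 13/73 = 0.178082: log2(p) = -2.489385, -p*log2(p) = 0.443315
H = 0.392863 + 0.489591 + 0.505425 + 0.456912 + 0.443315 = 2.288106

H = 2.2881 bits/symbol


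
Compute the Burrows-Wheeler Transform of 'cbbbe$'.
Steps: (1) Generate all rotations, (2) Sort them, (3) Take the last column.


Rotations (sorted):
  0: $cbbbe -> last char: e
  1: bbbe$c -> last char: c
  2: bbe$cb -> last char: b
  3: be$cbb -> last char: b
  4: cbbbe$ -> last char: $
  5: e$cbbb -> last char: b


BWT = ecbb$b


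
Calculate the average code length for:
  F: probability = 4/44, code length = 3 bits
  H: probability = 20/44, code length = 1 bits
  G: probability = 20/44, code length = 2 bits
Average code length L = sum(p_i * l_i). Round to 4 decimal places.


Weighted contributions p_i * l_i:
  F: (4/44) * 3 = 12/44
  H: (20/44) * 1 = 20/44
  G: (20/44) * 2 = 40/44
Sum = (12 + 20 + 40)/44 = 72/44

L = 72/44 = 1.6364 bits/symbol


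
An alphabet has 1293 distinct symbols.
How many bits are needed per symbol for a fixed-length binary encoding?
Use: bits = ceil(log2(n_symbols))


log2(1293) = 10.3365
Bracket: 2^10 = 1024 < 1293 <= 2^11 = 2048
So ceil(log2(1293)) = 11

bits = ceil(log2(1293)) = ceil(10.3365) = 11 bits


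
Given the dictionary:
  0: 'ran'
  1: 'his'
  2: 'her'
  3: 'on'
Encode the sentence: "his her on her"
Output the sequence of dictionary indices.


Look up each word in the dictionary:
  'his' -> 1
  'her' -> 2
  'on' -> 3
  'her' -> 2

Encoded: [1, 2, 3, 2]


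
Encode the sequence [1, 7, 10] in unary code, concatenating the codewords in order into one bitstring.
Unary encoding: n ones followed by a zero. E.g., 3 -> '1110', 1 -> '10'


Encode each number as n ones followed by a terminating 0:
  1 -> 10 (2 bits)
  7 -> 11111110 (8 bits)
  10 -> 11111111110 (11 bits)
Total length = 2 + 8 + 11 = 21 bits.

Unary([1, 7, 10]) = 101111111011111111110 (21 bits)


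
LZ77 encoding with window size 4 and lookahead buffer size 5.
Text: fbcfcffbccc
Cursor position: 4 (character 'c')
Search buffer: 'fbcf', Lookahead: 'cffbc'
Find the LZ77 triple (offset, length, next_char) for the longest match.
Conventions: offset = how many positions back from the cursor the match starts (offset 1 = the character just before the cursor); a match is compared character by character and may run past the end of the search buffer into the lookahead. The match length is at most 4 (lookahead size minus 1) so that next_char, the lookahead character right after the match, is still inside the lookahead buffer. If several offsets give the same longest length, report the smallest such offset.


Try each offset into the search buffer:
  offset=1 (pos 3, char 'f'): match length 0
  offset=2 (pos 2, char 'c'): match length 2
  offset=3 (pos 1, char 'b'): match length 0
  offset=4 (pos 0, char 'f'): match length 0
Longest match has length 2 at offset 2.
next_char = character at position 4 + 2 = 6 -> 'f'

Best match: offset=2, length=2 (matching 'cf' starting at position 2)
LZ77 triple: (2, 2, 'f')


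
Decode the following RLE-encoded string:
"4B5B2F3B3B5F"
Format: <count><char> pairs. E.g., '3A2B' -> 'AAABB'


Expanding each <count><char> pair:
  4B -> 'BBBB'
  5B -> 'BBBBB'
  2F -> 'FF'
  3B -> 'BBB'
  3B -> 'BBB'
  5F -> 'FFFFF'

Decoded = BBBBBBBBBFFBBBBBBFFFFF


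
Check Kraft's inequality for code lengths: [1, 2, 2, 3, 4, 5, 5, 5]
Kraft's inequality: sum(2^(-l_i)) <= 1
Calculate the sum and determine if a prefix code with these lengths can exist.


Sum = 2^(-1) + 2^(-2) + 2^(-2) + 2^(-3) + 2^(-4) + 2^(-5) + 2^(-5) + 2^(-5)
    = 0.5 + 0.25 + 0.25 + 0.125 + 0.0625 + 0.03125 + 0.03125 + 0.03125
    = 41/32 = 1.28125
Since 1.28125 > 1, Kraft's inequality is NOT satisfied.
A prefix code with these lengths CANNOT exist.

Kraft sum = 1.28125. Not satisfied.


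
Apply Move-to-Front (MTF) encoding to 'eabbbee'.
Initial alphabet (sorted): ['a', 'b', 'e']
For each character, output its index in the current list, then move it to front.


MTF encoding:
'e': index 2 in ['a', 'b', 'e'] -> ['e', 'a', 'b']
'a': index 1 in ['e', 'a', 'b'] -> ['a', 'e', 'b']
'b': index 2 in ['a', 'e', 'b'] -> ['b', 'a', 'e']
'b': index 0 in ['b', 'a', 'e'] -> ['b', 'a', 'e']
'b': index 0 in ['b', 'a', 'e'] -> ['b', 'a', 'e']
'e': index 2 in ['b', 'a', 'e'] -> ['e', 'b', 'a']
'e': index 0 in ['e', 'b', 'a'] -> ['e', 'b', 'a']


Output: [2, 1, 2, 0, 0, 2, 0]


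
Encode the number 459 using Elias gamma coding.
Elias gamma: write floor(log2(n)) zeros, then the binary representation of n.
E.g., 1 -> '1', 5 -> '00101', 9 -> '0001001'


num_bits = floor(log2(459)) + 1 = 9
leading_zeros = num_bits - 1 = 8
binary(459) = 111001011

Elias gamma(459) = '00000000' + '111001011' = 00000000111001011 (17 bits)


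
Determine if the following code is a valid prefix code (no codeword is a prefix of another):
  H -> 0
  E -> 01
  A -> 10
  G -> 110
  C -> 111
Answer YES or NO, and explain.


Checking each pair (does one codeword prefix another?):
  H='0' vs E='01': prefix -- VIOLATION

NO -- this is NOT a valid prefix code. H (0) is a prefix of E (01).


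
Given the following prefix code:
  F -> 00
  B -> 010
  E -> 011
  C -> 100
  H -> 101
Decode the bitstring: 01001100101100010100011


Decoding step by step:
Bits 010 -> B
Bits 011 -> E
Bits 00 -> F
Bits 101 -> H
Bits 100 -> C
Bits 010 -> B
Bits 100 -> C
Bits 011 -> E


Decoded message: BEFHCBCE
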